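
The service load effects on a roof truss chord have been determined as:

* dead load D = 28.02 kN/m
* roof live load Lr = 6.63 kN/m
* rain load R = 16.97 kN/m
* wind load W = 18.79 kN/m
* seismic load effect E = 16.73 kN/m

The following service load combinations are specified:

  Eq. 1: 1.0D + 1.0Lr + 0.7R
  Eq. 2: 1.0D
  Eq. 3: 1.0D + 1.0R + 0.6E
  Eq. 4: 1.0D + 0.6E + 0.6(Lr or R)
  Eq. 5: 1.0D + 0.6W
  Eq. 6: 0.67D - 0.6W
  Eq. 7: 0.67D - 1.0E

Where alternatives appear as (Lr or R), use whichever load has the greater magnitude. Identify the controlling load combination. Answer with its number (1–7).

(Lr or R) → R = 16.97 kN/m.
Eq. 1: 1.0(28.02) + 1.0(6.63) + 0.7(16.97) = 28.02 + 6.63 + 11.88 = 46.53
Eq. 2: 1.0(28.02) = 28.02
Eq. 3: 1.0(28.02) + 1.0(16.97) + 0.6(16.73) = 28.02 + 16.97 + 10.04 = 55.03
Eq. 4: 1.0(28.02) + 0.6(16.73) + 0.6(16.97) = 28.02 + 10.04 + 10.18 = 48.24
Eq. 5: 1.0(28.02) + 0.6(18.79) = 28.02 + 11.27 = 39.29
Eq. 6: 0.67(28.02) - 0.6(18.79) = 18.77 - 11.27 = 7.50
Eq. 7: 0.67(28.02) - 1.0(16.73) = 18.77 - 16.73 = 2.04
The largest value is 55.03 kN/m from combination 3.

Combination 3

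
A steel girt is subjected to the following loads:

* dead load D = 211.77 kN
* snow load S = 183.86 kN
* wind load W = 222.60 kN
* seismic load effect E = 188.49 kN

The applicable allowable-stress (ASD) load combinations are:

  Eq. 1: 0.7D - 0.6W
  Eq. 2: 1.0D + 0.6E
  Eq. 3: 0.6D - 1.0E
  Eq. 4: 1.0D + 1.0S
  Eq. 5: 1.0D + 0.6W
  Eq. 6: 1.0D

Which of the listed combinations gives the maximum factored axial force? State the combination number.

Combination 4

Eq. 1: 0.7(211.77) - 0.6(222.60) = 148.24 - 133.56 = 14.68
Eq. 2: 1.0(211.77) + 0.6(188.49) = 211.77 + 113.09 = 324.86
Eq. 3: 0.6(211.77) - 1.0(188.49) = 127.06 - 188.49 = -61.43
Eq. 4: 1.0(211.77) + 1.0(183.86) = 211.77 + 183.86 = 395.63
Eq. 5: 1.0(211.77) + 0.6(222.60) = 211.77 + 133.56 = 345.33
Eq. 6: 1.0(211.77) = 211.77
The largest value is 395.63 kN from combination 4.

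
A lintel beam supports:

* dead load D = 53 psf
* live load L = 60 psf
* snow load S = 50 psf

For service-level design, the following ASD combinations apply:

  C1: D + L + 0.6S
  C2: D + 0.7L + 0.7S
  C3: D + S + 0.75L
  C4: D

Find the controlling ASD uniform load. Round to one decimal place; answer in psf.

148.0 psf

C1: 1.0(53) + 1.0(60) + 0.6(50) = 53.0 + 60.0 + 30.0 = 143.0
C2: 1.0(53) + 0.7(60) + 0.7(50) = 53.0 + 42.0 + 35.0 = 130.0
C3: 1.0(53) + 1.0(50) + 0.75(60) = 53.0 + 50.0 + 45.0 = 148.0
C4: 1.0(53) = 53.0
Maximum is from combination 3.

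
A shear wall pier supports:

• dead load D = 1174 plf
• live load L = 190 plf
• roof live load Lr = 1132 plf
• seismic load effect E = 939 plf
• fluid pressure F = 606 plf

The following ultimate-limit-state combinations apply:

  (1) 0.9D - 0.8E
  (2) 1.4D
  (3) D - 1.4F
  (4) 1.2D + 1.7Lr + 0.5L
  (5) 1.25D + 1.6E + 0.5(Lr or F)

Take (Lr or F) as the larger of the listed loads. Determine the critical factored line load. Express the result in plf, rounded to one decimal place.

3535.9 plf

(Lr or F) → Lr = 1132 plf.
(1) 0.9(1174) - 0.8(939) = 1056.6 - 751.2 = 305.4
(2) 1.4(1174) = 1643.6
(3) 1.0(1174) - 1.4(606) = 1174.0 - 848.4 = 325.6
(4) 1.2(1174) + 1.7(1132) + 0.5(190) = 1408.8 + 1924.4 + 95.0 = 3428.2
(5) 1.25(1174) + 1.6(939) + 0.5(1132) = 1467.5 + 1502.4 + 566.0 = 3535.9
The controlling combination is 5, giving 3535.9 plf.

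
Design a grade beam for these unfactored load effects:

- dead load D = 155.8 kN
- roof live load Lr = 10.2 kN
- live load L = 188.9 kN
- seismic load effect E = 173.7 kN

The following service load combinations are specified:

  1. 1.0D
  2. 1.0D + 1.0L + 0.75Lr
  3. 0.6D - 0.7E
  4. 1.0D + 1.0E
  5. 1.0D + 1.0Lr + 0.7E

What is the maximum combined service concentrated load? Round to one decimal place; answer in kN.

1. 1.0(155.8) = 155.8
2. 1.0(155.8) + 1.0(188.9) + 0.75(10.2) = 155.8 + 188.9 + 7.7 = 352.4
3. 0.6(155.8) - 0.7(173.7) = 93.5 - 121.6 = -28.1
4. 1.0(155.8) + 1.0(173.7) = 155.8 + 173.7 = 329.5
5. 1.0(155.8) + 1.0(10.2) + 0.7(173.7) = 155.8 + 10.2 + 121.6 = 287.6
Maximum is from combination 2.

352.4 kN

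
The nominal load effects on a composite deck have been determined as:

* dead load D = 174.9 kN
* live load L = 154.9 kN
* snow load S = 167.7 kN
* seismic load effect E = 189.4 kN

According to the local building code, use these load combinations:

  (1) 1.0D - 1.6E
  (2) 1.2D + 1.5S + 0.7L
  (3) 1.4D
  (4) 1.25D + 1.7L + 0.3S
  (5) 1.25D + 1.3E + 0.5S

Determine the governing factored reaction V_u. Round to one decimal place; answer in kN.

569.9 kN

(1) 1.0(174.9) - 1.6(189.4) = -128.1
(2) 1.2(174.9) + 1.5(167.7) + 0.7(154.9) = 569.9
(3) 1.4(174.9) = 244.9
(4) 1.25(174.9) + 1.7(154.9) + 0.3(167.7) = 532.3
(5) 1.25(174.9) + 1.3(189.4) + 0.5(167.7) = 548.7
Combination 2 governs: V_u = 569.9 kN.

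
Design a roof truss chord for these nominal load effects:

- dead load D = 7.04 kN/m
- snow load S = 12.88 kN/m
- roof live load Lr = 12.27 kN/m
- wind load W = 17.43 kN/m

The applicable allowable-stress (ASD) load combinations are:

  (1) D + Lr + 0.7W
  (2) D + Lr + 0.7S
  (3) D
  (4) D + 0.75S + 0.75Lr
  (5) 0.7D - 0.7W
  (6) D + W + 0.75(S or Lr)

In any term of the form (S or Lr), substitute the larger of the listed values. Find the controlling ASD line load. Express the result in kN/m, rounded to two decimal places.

(S or Lr) → S = 12.88 kN/m.
(1) 1.0(7.04) + 1.0(12.27) + 0.7(17.43) = 31.51
(2) 1.0(7.04) + 1.0(12.27) + 0.7(12.88) = 28.33
(3) 1.0(7.04) = 7.04
(4) 1.0(7.04) + 0.75(12.88) + 0.75(12.27) = 25.90
(5) 0.7(7.04) - 0.7(17.43) = -7.27
(6) 1.0(7.04) + 1.0(17.43) + 0.75(12.88) = 34.13
Combination 6 governs: w = 34.13 kN/m.

34.13 kN/m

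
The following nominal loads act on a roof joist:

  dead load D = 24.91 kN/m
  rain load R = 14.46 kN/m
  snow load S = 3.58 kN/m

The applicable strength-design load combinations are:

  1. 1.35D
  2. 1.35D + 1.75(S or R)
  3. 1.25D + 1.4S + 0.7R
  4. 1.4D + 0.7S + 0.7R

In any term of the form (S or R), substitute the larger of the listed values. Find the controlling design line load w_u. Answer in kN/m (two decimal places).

58.93 kN/m

(S or R) → R = 14.46 kN/m.
1. 1.35(24.91) = 33.63
2. 1.35(24.91) + 1.75(14.46) = 58.93
3. 1.25(24.91) + 1.4(3.58) + 0.7(14.46) = 31.14 + 5.01 + 10.12 = 46.27
4. 1.4(24.91) + 0.7(3.58) + 0.7(14.46) = 34.87 + 2.51 + 10.12 = 47.50
Combination 2 governs: w_u = 58.93 kN/m.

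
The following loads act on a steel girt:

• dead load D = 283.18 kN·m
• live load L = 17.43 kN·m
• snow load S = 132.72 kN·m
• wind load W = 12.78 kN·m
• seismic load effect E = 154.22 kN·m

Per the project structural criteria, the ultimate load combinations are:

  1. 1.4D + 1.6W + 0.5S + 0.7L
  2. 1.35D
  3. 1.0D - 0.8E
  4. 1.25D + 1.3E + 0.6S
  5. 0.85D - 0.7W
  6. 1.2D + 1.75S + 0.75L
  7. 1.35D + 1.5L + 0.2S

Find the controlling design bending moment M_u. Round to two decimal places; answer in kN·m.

1. 1.4(283.18) + 1.6(12.78) + 0.5(132.72) + 0.7(17.43) = 396.45 + 20.45 + 66.36 + 12.20 = 495.46
2. 1.35(283.18) = 382.29
3. 1.0(283.18) - 0.8(154.22) = 283.18 - 123.38 = 159.80
4. 1.25(283.18) + 1.3(154.22) + 0.6(132.72) = 634.09
5. 0.85(283.18) - 0.7(12.78) = 231.76
6. 1.2(283.18) + 1.75(132.72) + 0.75(17.43) = 339.82 + 232.26 + 13.07 = 585.15
7. 1.35(283.18) + 1.5(17.43) + 0.2(132.72) = 382.29 + 26.15 + 26.54 = 434.98
The controlling combination is 4, giving 634.09 kN·m.

634.09 kN·m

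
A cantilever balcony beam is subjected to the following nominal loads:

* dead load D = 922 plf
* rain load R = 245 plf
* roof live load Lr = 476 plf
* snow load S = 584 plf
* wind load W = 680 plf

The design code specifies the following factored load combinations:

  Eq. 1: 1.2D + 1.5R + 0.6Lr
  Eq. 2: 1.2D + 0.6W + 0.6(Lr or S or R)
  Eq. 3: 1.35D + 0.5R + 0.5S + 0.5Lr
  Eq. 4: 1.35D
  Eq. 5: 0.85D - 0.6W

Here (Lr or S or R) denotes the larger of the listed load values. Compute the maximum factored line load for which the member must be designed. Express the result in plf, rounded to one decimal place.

1897.2 plf

(Lr or S or R) → S = 584 plf.
Eq. 1: 1.2(922) + 1.5(245) + 0.6(476) = 1759.5
Eq. 2: 1.2(922) + 0.6(680) + 0.6(584) = 1864.8
Eq. 3: 1.35(922) + 0.5(245) + 0.5(584) + 0.5(476) = 1897.2
Eq. 4: 1.35(922) = 1244.7
Eq. 5: 0.85(922) - 0.6(680) = 375.7
Maximum is from combination 3.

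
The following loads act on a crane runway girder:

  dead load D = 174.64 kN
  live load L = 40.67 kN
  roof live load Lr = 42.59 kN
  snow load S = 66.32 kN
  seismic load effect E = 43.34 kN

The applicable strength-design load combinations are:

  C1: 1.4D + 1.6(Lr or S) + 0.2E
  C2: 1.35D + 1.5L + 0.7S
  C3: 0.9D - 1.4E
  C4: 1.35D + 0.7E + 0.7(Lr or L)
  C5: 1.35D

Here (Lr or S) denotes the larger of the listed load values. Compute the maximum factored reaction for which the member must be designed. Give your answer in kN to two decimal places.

359.28 kN

(Lr or S) → S = 66.32 kN; (Lr or L) → Lr = 42.59 kN.
C1: 1.4(174.64) + 1.6(66.32) + 0.2(43.34) = 244.50 + 106.11 + 8.67 = 359.28
C2: 1.35(174.64) + 1.5(40.67) + 0.7(66.32) = 235.76 + 61.01 + 46.42 = 343.19
C3: 0.9(174.64) - 1.4(43.34) = 157.18 - 60.68 = 96.50
C4: 1.35(174.64) + 0.7(43.34) + 0.7(42.59) = 295.92
C5: 1.35(174.64) = 235.76
Maximum is from combination 1.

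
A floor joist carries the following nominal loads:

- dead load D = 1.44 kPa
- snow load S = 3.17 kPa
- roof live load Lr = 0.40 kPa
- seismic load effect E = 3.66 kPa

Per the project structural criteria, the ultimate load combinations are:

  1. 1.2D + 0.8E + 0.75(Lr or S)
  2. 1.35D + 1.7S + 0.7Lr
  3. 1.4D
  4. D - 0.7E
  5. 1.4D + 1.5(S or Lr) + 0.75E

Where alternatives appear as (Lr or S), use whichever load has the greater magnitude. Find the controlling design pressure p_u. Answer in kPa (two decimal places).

9.52 kPa

(Lr or S) → S = 3.17 kPa; (S or Lr) → S = 3.17 kPa.
1. 1.2(1.44) + 0.8(3.66) + 0.75(3.17) = 7.03
2. 1.35(1.44) + 1.7(3.17) + 0.7(0.40) = 1.94 + 5.39 + 0.28 = 7.61
3. 1.4(1.44) = 2.02
4. 1.0(1.44) - 0.7(3.66) = 1.44 - 2.56 = -1.12
5. 1.4(1.44) + 1.5(3.17) + 0.75(3.66) = 9.52
The controlling combination is 5, giving 9.52 kPa.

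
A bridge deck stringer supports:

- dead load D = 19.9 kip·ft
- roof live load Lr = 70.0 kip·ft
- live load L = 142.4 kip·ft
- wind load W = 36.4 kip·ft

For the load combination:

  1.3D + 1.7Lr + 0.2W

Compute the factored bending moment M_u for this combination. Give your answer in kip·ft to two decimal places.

152.15 kip·ft

1.3(19.9) + 1.7(70.0) + 0.2(36.4) = 25.87 + 119.00 + 7.28 = 152.15
M_u = 152.15 kip·ft.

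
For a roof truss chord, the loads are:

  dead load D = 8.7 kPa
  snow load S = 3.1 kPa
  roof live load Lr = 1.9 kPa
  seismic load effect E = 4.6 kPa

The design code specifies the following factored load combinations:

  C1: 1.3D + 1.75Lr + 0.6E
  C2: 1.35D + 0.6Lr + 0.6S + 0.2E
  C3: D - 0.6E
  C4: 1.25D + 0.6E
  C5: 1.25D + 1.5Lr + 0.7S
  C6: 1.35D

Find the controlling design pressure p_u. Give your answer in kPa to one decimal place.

17.4 kPa

C1: 1.3(8.7) + 1.75(1.9) + 0.6(4.6) = 11.3 + 3.3 + 2.8 = 17.4
C2: 1.35(8.7) + 0.6(1.9) + 0.6(3.1) + 0.2(4.6) = 15.7
C3: 1.0(8.7) - 0.6(4.6) = 8.7 - 2.8 = 5.9
C4: 1.25(8.7) + 0.6(4.6) = 13.6
C5: 1.25(8.7) + 1.5(1.9) + 0.7(3.1) = 15.9
C6: 1.35(8.7) = 11.7
Combination 1 governs: p_u = 17.4 kPa.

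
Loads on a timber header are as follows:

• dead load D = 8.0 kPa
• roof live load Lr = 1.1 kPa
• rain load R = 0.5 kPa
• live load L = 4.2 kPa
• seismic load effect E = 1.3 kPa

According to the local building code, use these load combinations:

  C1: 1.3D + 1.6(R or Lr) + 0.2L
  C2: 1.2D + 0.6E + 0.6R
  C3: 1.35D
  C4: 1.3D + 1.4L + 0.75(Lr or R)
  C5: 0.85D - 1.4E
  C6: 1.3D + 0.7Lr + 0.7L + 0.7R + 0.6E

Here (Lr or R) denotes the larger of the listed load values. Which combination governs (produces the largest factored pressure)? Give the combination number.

(R or Lr) → Lr = 1.1 kPa; (Lr or R) → Lr = 1.1 kPa.
C1: 1.3(8.0) + 1.6(1.1) + 0.2(4.2) = 10.4 + 1.8 + 0.8 = 13.0
C2: 1.2(8.0) + 0.6(1.3) + 0.6(0.5) = 9.6 + 0.8 + 0.3 = 10.7
C3: 1.35(8.0) = 10.8
C4: 1.3(8.0) + 1.4(4.2) + 0.75(1.1) = 10.4 + 5.9 + 0.8 = 17.1
C5: 0.85(8.0) - 1.4(1.3) = 6.8 - 1.8 = 5.0
C6: 1.3(8.0) + 0.7(1.1) + 0.7(4.2) + 0.7(0.5) + 0.6(1.3) = 15.2
The largest value is 17.1 kPa from combination 4.

Combination 4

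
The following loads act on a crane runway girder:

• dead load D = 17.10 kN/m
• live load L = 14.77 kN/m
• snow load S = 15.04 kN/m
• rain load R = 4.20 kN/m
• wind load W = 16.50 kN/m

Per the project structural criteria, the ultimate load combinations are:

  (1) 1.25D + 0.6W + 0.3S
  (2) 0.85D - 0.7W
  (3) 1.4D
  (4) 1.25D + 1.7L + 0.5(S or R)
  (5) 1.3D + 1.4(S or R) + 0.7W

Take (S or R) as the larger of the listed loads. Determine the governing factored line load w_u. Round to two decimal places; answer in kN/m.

54.84 kN/m

(S or R) → S = 15.04 kN/m.
(1) 1.25(17.10) + 0.6(16.50) + 0.3(15.04) = 21.38 + 9.90 + 4.51 = 35.79
(2) 0.85(17.10) - 0.7(16.50) = 14.54 - 11.55 = 2.99
(3) 1.4(17.10) = 23.94
(4) 1.25(17.10) + 1.7(14.77) + 0.5(15.04) = 54.00
(5) 1.3(17.10) + 1.4(15.04) + 0.7(16.50) = 22.23 + 21.06 + 11.55 = 54.84
The controlling combination is 5, giving 54.84 kN/m.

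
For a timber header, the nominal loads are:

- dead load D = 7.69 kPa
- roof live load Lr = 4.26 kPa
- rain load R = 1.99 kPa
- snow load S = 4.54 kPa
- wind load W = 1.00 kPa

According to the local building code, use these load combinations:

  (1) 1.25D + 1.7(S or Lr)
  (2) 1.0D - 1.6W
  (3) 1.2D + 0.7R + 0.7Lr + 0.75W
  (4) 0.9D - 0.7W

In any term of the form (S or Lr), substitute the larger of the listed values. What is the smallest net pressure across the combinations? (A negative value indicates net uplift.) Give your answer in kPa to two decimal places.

6.09 kPa

(S or Lr) → S = 4.54 kPa.
(1) 1.25(7.69) + 1.7(4.54) = 17.33
(2) 1.0(7.69) - 1.6(1.00) = 6.09
(3) 1.2(7.69) + 0.7(1.99) + 0.7(4.26) + 0.75(1.00) = 14.35
(4) 0.9(7.69) - 0.7(1.00) = 6.22
Combination 2 gives the minimum: 6.09 kPa.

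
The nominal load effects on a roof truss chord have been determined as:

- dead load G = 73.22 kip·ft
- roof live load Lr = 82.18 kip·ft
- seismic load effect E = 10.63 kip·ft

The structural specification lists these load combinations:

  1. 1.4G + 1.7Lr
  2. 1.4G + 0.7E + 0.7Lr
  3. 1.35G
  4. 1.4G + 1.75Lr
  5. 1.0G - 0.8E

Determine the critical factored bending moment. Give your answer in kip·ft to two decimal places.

1. 1.4(73.22) + 1.7(82.18) = 242.21
2. 1.4(73.22) + 0.7(10.63) + 0.7(82.18) = 167.48
3. 1.35(73.22) = 98.85
4. 1.4(73.22) + 1.75(82.18) = 246.32
5. 1.0(73.22) - 0.8(10.63) = 64.72
The controlling combination is 4, giving 246.32 kip·ft.

246.32 kip·ft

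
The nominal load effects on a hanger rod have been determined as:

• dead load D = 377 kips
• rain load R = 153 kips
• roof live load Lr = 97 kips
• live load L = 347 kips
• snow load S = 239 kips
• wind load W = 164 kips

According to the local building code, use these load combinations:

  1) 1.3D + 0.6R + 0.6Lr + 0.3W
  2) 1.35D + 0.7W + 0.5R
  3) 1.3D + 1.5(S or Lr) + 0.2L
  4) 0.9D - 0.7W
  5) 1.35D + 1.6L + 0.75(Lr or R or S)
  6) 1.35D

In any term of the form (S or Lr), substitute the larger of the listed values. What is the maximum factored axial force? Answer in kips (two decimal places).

1243.40 kips

(S or Lr) → S = 239 kips; (Lr or R or S) → S = 239 kips.
1) 1.3(377) + 0.6(153) + 0.6(97) + 0.3(164) = 490.10 + 91.80 + 58.20 + 49.20 = 689.30
2) 1.35(377) + 0.7(164) + 0.5(153) = 508.95 + 114.80 + 76.50 = 700.25
3) 1.3(377) + 1.5(239) + 0.2(347) = 490.10 + 358.50 + 69.40 = 918.00
4) 0.9(377) - 0.7(164) = 339.30 - 114.80 = 224.50
5) 1.35(377) + 1.6(347) + 0.75(239) = 508.95 + 555.20 + 179.25 = 1243.40
6) 1.35(377) = 508.95
Combination 5 governs: P_u = 1243.40 kips.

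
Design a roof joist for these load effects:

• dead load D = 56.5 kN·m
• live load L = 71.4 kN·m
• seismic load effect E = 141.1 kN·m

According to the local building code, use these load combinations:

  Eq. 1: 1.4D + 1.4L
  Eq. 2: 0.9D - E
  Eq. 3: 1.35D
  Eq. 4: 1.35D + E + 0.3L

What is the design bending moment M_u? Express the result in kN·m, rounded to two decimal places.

238.80 kN·m

Eq. 1: 1.4(56.5) + 1.4(71.4) = 79.10 + 99.96 = 179.06
Eq. 2: 0.9(56.5) - 1.0(141.1) = 50.85 - 141.10 = -90.25
Eq. 3: 1.35(56.5) = 76.28
Eq. 4: 1.35(56.5) + 1.0(141.1) + 0.3(71.4) = 76.28 + 141.10 + 21.42 = 238.80
The controlling combination is 4, giving 238.80 kN·m.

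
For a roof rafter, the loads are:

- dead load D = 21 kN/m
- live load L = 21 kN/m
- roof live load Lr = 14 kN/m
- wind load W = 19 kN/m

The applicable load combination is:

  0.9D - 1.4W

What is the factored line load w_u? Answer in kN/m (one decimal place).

-7.7 kN/m

0.9(21) - 1.4(19) = -7.7
w_u = -7.7 kN/m.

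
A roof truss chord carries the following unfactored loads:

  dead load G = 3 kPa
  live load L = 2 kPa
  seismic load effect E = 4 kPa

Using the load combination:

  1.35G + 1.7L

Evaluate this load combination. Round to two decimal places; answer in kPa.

1.35(3) + 1.7(2) = 4.05 + 3.40 = 7.45
p_u = 7.45 kPa.

7.45 kPa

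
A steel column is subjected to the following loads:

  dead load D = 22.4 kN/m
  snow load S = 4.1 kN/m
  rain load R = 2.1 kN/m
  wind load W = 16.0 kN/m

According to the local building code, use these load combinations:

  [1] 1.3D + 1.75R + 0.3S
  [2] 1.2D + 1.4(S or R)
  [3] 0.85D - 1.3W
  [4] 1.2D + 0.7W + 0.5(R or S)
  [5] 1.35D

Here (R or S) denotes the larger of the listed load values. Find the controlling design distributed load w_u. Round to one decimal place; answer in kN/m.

(S or R) → S = 4.1 kN/m; (R or S) → S = 4.1 kN/m.
[1] 1.3(22.4) + 1.75(2.1) + 0.3(4.1) = 34.0
[2] 1.2(22.4) + 1.4(4.1) = 32.6
[3] 0.85(22.4) - 1.3(16.0) = -1.8
[4] 1.2(22.4) + 0.7(16.0) + 0.5(4.1) = 40.1
[5] 1.35(22.4) = 30.2
Maximum is from combination 4.

40.1 kN/m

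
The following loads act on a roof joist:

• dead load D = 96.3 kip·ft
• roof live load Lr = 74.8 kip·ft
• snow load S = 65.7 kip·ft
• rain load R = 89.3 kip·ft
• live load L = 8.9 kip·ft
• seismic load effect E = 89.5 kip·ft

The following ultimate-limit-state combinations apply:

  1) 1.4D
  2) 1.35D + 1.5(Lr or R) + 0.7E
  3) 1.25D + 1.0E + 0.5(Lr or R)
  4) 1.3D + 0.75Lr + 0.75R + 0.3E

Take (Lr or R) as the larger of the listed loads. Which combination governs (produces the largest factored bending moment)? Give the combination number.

(Lr or R) → R = 89.3 kip·ft.
1) 1.4(96.3) = 134.8
2) 1.35(96.3) + 1.5(89.3) + 0.7(89.5) = 326.6
3) 1.25(96.3) + 1.0(89.5) + 0.5(89.3) = 254.5
4) 1.3(96.3) + 0.75(74.8) + 0.75(89.3) + 0.3(89.5) = 275.1
The largest value is 326.6 kip·ft from combination 2.

Combination 2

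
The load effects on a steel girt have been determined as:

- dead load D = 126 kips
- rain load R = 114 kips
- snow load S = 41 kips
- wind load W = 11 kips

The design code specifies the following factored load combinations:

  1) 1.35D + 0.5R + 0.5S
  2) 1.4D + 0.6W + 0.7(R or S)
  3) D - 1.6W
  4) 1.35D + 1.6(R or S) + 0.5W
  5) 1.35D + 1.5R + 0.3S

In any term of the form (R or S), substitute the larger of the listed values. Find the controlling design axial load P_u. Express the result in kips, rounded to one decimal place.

358.0 kips

(R or S) → R = 114 kips.
1) 1.35(126) + 0.5(114) + 0.5(41) = 247.6
2) 1.4(126) + 0.6(11) + 0.7(114) = 262.8
3) 1.0(126) - 1.6(11) = 108.4
4) 1.35(126) + 1.6(114) + 0.5(11) = 358.0
5) 1.35(126) + 1.5(114) + 0.3(41) = 353.4
Combination 4 governs: P_u = 358.0 kips.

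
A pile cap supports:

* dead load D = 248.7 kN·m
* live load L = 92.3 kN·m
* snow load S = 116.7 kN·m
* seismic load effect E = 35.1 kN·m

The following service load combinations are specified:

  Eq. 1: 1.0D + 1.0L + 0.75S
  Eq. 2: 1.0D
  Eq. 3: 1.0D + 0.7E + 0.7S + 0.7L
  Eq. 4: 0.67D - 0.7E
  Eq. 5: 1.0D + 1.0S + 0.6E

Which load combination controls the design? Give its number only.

Eq. 1: 1.0(248.7) + 1.0(92.3) + 0.75(116.7) = 248.70 + 92.30 + 87.53 = 428.53
Eq. 2: 1.0(248.7) = 248.70
Eq. 3: 1.0(248.7) + 0.7(35.1) + 0.7(116.7) + 0.7(92.3) = 248.70 + 24.57 + 81.69 + 64.61 = 419.57
Eq. 4: 0.67(248.7) - 0.7(35.1) = 166.63 - 24.57 = 142.06
Eq. 5: 1.0(248.7) + 1.0(116.7) + 0.6(35.1) = 248.70 + 116.70 + 21.06 = 386.46
The largest value is 428.53 kN·m from combination 1.

Combination 1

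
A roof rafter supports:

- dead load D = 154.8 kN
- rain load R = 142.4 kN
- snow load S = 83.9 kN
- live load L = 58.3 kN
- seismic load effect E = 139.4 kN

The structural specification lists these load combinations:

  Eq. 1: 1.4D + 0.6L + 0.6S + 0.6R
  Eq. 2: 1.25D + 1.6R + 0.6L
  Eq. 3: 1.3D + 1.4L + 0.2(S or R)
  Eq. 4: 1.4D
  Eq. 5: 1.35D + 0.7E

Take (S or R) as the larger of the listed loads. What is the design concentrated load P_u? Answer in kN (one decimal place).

(S or R) → R = 142.4 kN.
Eq. 1: 1.4(154.8) + 0.6(58.3) + 0.6(83.9) + 0.6(142.4) = 387.5
Eq. 2: 1.25(154.8) + 1.6(142.4) + 0.6(58.3) = 193.5 + 227.8 + 35.0 = 456.3
Eq. 3: 1.3(154.8) + 1.4(58.3) + 0.2(142.4) = 201.2 + 81.6 + 28.5 = 311.3
Eq. 4: 1.4(154.8) = 216.7
Eq. 5: 1.35(154.8) + 0.7(139.4) = 209.0 + 97.6 = 306.6
Maximum is from combination 2.

456.3 kN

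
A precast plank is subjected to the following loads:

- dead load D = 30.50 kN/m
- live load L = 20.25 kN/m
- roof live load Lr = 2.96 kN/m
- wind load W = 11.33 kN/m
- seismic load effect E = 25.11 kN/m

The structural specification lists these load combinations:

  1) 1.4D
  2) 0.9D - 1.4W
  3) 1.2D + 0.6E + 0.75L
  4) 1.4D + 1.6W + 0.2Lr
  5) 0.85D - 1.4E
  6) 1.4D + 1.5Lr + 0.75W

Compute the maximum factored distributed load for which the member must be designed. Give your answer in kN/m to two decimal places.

66.85 kN/m

1) 1.4(30.50) = 42.70
2) 0.9(30.50) - 1.4(11.33) = 11.59
3) 1.2(30.50) + 0.6(25.11) + 0.75(20.25) = 66.85
4) 1.4(30.50) + 1.6(11.33) + 0.2(2.96) = 61.42
5) 0.85(30.50) - 1.4(25.11) = -9.23
6) 1.4(30.50) + 1.5(2.96) + 0.75(11.33) = 55.64
Maximum is from combination 3.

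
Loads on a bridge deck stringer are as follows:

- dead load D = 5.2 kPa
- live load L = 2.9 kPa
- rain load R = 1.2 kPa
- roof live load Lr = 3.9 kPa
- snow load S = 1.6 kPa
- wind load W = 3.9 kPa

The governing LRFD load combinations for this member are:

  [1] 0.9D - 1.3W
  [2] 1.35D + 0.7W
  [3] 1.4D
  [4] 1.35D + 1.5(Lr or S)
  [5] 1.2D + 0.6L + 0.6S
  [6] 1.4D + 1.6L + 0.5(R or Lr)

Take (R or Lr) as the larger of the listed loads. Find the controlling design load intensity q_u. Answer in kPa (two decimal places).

(Lr or S) → Lr = 3.9 kPa; (R or Lr) → Lr = 3.9 kPa.
[1] 0.9(5.2) - 1.3(3.9) = 4.68 - 5.07 = -0.39
[2] 1.35(5.2) + 0.7(3.9) = 7.02 + 2.73 = 9.75
[3] 1.4(5.2) = 7.28
[4] 1.35(5.2) + 1.5(3.9) = 7.02 + 5.85 = 12.87
[5] 1.2(5.2) + 0.6(2.9) + 0.6(1.6) = 6.24 + 1.74 + 0.96 = 8.94
[6] 1.4(5.2) + 1.6(2.9) + 0.5(3.9) = 7.28 + 4.64 + 1.95 = 13.87
The controlling combination is 6, giving 13.87 kPa.

13.87 kPa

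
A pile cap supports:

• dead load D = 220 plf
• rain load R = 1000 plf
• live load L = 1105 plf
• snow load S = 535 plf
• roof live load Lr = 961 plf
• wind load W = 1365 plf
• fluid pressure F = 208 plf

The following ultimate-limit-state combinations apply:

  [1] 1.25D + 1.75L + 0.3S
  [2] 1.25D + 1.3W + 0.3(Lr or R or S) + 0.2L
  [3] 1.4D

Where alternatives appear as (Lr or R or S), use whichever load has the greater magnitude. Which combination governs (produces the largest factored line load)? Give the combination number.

(Lr or R or S) → R = 1000 plf.
[1] 1.25(220) + 1.75(1105) + 0.3(535) = 275.00 + 1933.75 + 160.50 = 2369.25
[2] 1.25(220) + 1.3(1365) + 0.3(1000) + 0.2(1105) = 275.00 + 1774.50 + 300.00 + 221.00 = 2570.50
[3] 1.4(220) = 308.00
The largest value is 2570.50 plf from combination 2.

Combination 2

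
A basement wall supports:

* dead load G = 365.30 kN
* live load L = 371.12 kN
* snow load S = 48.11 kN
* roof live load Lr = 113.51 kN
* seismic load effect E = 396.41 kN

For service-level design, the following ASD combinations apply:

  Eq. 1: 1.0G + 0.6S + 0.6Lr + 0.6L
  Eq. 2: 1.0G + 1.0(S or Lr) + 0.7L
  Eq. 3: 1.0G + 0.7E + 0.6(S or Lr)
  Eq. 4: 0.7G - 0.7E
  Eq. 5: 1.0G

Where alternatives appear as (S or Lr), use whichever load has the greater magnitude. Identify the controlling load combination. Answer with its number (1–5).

(S or Lr) → Lr = 113.51 kN.
Eq. 1: 1.0(365.30) + 0.6(48.11) + 0.6(113.51) + 0.6(371.12) = 684.94
Eq. 2: 1.0(365.30) + 1.0(113.51) + 0.7(371.12) = 738.59
Eq. 3: 1.0(365.30) + 0.7(396.41) + 0.6(113.51) = 710.89
Eq. 4: 0.7(365.30) - 0.7(396.41) = -21.78
Eq. 5: 1.0(365.30) = 365.30
The largest value is 738.59 kN from combination 2.

Combination 2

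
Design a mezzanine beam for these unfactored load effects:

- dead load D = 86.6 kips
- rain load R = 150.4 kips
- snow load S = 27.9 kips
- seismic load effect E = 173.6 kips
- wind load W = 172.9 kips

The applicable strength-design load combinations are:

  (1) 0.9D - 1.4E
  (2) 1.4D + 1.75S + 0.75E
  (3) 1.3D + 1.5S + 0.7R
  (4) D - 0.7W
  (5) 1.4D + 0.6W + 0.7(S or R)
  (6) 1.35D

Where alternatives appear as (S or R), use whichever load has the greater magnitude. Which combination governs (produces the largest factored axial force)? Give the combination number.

Combination 5

(S or R) → R = 150.4 kips.
(1) 0.9(86.6) - 1.4(173.6) = -165.1
(2) 1.4(86.6) + 1.75(27.9) + 0.75(173.6) = 300.3
(3) 1.3(86.6) + 1.5(27.9) + 0.7(150.4) = 259.7
(4) 1.0(86.6) - 0.7(172.9) = -34.4
(5) 1.4(86.6) + 0.6(172.9) + 0.7(150.4) = 330.3
(6) 1.35(86.6) = 116.9
The largest value is 330.3 kips from combination 5.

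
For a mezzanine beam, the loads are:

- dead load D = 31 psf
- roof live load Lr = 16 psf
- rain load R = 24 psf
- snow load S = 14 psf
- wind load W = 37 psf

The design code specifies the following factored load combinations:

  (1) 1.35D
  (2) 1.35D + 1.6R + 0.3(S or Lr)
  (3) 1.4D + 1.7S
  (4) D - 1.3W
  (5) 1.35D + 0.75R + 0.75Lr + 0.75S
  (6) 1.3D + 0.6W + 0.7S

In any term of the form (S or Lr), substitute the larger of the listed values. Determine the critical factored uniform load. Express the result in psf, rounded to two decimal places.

(S or Lr) → Lr = 16 psf.
(1) 1.35(31) = 41.85
(2) 1.35(31) + 1.6(24) + 0.3(16) = 85.05
(3) 1.4(31) + 1.7(14) = 67.20
(4) 1.0(31) - 1.3(37) = -17.10
(5) 1.35(31) + 0.75(24) + 0.75(16) + 0.75(14) = 82.35
(6) 1.3(31) + 0.6(37) + 0.7(14) = 72.30
Maximum is from combination 2.

85.05 psf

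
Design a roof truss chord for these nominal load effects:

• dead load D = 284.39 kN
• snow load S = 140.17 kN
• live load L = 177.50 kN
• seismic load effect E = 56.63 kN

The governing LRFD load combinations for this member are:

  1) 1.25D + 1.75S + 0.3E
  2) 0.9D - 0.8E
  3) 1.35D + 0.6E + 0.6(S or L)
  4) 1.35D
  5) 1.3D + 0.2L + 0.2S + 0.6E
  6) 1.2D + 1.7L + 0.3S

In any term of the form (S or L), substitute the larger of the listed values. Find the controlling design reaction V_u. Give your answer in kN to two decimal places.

(S or L) → L = 177.50 kN.
1) 1.25(284.39) + 1.75(140.17) + 0.3(56.63) = 617.77
2) 0.9(284.39) - 0.8(56.63) = 255.95 - 45.30 = 210.65
3) 1.35(284.39) + 0.6(56.63) + 0.6(177.50) = 524.40
4) 1.35(284.39) = 383.93
5) 1.3(284.39) + 0.2(177.50) + 0.2(140.17) + 0.6(56.63) = 369.71 + 35.50 + 28.03 + 33.98 = 467.22
6) 1.2(284.39) + 1.7(177.50) + 0.3(140.17) = 341.27 + 301.75 + 42.05 = 685.07
Maximum is from combination 6.

685.07 kN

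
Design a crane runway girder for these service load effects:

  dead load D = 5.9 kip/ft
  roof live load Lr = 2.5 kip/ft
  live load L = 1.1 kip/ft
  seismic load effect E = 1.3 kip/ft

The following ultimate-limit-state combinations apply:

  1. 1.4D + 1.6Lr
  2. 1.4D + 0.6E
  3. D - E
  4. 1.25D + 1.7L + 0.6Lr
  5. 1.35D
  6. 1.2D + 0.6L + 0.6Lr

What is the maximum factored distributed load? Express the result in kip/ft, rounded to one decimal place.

12.3 kip/ft

1. 1.4(5.9) + 1.6(2.5) = 12.3
2. 1.4(5.9) + 0.6(1.3) = 9.0
3. 1.0(5.9) - 1.0(1.3) = 4.6
4. 1.25(5.9) + 1.7(1.1) + 0.6(2.5) = 10.7
5. 1.35(5.9) = 8.0
6. 1.2(5.9) + 0.6(1.1) + 0.6(2.5) = 9.2
Maximum is from combination 1.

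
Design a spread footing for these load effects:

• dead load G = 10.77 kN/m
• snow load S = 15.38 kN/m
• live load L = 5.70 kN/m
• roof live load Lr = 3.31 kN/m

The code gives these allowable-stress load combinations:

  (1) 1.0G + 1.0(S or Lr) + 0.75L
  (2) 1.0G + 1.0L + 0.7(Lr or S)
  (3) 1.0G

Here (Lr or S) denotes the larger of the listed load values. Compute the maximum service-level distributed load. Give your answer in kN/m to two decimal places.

30.43 kN/m

(S or Lr) → S = 15.38 kN/m; (Lr or S) → S = 15.38 kN/m.
(1) 1.0(10.77) + 1.0(15.38) + 0.75(5.70) = 10.77 + 15.38 + 4.28 = 30.43
(2) 1.0(10.77) + 1.0(5.70) + 0.7(15.38) = 10.77 + 5.70 + 10.77 = 27.24
(3) 1.0(10.77) = 10.77
The controlling combination is 1, giving 30.43 kN/m.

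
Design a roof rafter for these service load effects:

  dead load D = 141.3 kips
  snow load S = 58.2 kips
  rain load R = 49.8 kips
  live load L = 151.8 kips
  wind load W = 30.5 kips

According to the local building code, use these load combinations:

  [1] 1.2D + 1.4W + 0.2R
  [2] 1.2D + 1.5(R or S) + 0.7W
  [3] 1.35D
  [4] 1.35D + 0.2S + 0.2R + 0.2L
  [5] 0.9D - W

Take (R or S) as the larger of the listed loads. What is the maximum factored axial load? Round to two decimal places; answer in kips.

(R or S) → S = 58.2 kips.
[1] 1.2(141.3) + 1.4(30.5) + 0.2(49.8) = 169.56 + 42.70 + 9.96 = 222.22
[2] 1.2(141.3) + 1.5(58.2) + 0.7(30.5) = 169.56 + 87.30 + 21.35 = 278.21
[3] 1.35(141.3) = 190.76
[4] 1.35(141.3) + 0.2(58.2) + 0.2(49.8) + 0.2(151.8) = 190.76 + 11.64 + 9.96 + 30.36 = 242.72
[5] 0.9(141.3) - 1.0(30.5) = 127.17 - 30.50 = 96.67
Combination 2 governs: P_u = 278.21 kips.

278.21 kips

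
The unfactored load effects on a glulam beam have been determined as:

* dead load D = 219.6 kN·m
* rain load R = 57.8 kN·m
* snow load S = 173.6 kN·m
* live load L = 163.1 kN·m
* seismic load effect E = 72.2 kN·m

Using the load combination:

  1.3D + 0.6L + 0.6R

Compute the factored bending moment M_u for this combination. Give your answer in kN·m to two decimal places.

1.3(219.6) + 0.6(163.1) + 0.6(57.8) = 418.02
M_u = 418.02 kN·m.

418.02 kN·m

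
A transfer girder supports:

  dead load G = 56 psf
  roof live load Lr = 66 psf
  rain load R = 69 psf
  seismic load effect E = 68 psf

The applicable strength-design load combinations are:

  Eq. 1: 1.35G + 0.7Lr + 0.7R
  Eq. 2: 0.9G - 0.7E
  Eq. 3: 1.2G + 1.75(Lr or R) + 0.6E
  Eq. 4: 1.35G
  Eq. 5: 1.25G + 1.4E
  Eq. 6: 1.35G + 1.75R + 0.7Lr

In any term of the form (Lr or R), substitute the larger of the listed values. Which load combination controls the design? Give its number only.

(Lr or R) → R = 69 psf.
Eq. 1: 1.35(56) + 0.7(66) + 0.7(69) = 170.10
Eq. 2: 0.9(56) - 0.7(68) = 2.80
Eq. 3: 1.2(56) + 1.75(69) + 0.6(68) = 228.75
Eq. 4: 1.35(56) = 75.60
Eq. 5: 1.25(56) + 1.4(68) = 165.20
Eq. 6: 1.35(56) + 1.75(69) + 0.7(66) = 242.55
The largest value is 242.55 psf from combination 6.

Combination 6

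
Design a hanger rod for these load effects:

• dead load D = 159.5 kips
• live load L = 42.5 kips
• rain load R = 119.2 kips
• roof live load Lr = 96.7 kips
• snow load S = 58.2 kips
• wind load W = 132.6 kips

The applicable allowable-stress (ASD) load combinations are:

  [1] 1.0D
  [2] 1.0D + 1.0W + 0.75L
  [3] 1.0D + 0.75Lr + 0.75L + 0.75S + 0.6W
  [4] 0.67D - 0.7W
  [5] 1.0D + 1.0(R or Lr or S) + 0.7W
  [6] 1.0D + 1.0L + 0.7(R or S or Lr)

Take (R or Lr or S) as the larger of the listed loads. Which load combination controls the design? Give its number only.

Combination 3

(R or Lr or S) → R = 119.2 kips; (R or S or Lr) → R = 119.2 kips.
[1] 1.0(159.5) = 159.5
[2] 1.0(159.5) + 1.0(132.6) + 0.75(42.5) = 159.5 + 132.6 + 31.9 = 324.0
[3] 1.0(159.5) + 0.75(96.7) + 0.75(42.5) + 0.75(58.2) + 0.6(132.6) = 387.1
[4] 0.67(159.5) - 0.7(132.6) = 14.0
[5] 1.0(159.5) + 1.0(119.2) + 0.7(132.6) = 159.5 + 119.2 + 92.8 = 371.5
[6] 1.0(159.5) + 1.0(42.5) + 0.7(119.2) = 159.5 + 42.5 + 83.4 = 285.4
The largest value is 387.1 kips from combination 3.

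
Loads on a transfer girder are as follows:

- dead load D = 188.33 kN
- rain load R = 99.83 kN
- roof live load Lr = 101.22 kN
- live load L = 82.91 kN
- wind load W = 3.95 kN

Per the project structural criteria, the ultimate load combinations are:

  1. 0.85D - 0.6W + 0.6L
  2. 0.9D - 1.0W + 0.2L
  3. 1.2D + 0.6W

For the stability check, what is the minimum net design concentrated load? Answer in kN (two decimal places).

182.13 kN

1. 0.85(188.33) - 0.6(3.95) + 0.6(82.91) = 207.46
2. 0.9(188.33) - 1.0(3.95) + 0.2(82.91) = 182.13
3. 1.2(188.33) + 0.6(3.95) = 228.37
Combination 2 gives the minimum: 182.13 kN.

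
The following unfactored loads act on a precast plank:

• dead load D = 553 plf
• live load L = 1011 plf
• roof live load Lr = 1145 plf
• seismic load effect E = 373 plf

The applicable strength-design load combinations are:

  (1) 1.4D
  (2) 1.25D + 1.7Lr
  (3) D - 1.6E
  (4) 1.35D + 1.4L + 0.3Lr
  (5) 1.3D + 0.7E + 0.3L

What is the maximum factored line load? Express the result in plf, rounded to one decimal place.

(1) 1.4(553) = 774.2
(2) 1.25(553) + 1.7(1145) = 691.3 + 1946.5 = 2637.8
(3) 1.0(553) - 1.6(373) = 553.0 - 596.8 = -43.8
(4) 1.35(553) + 1.4(1011) + 0.3(1145) = 746.6 + 1415.4 + 343.5 = 2505.5
(5) 1.3(553) + 0.7(373) + 0.3(1011) = 718.9 + 261.1 + 303.3 = 1283.3
Maximum is from combination 2.

2637.8 plf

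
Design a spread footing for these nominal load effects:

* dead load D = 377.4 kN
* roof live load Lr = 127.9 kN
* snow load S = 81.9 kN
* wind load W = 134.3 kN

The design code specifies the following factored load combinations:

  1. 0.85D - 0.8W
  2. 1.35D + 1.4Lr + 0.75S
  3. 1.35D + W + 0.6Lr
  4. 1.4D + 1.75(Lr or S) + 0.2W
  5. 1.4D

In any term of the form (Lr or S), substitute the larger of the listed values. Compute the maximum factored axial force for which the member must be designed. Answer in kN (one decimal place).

(Lr or S) → Lr = 127.9 kN.
1. 0.85(377.4) - 0.8(134.3) = 320.8 - 107.4 = 213.4
2. 1.35(377.4) + 1.4(127.9) + 0.75(81.9) = 509.5 + 179.1 + 61.4 = 750.0
3. 1.35(377.4) + 1.0(134.3) + 0.6(127.9) = 509.5 + 134.3 + 76.7 = 720.5
4. 1.4(377.4) + 1.75(127.9) + 0.2(134.3) = 779.0
5. 1.4(377.4) = 528.4
Maximum is from combination 4.

779.0 kN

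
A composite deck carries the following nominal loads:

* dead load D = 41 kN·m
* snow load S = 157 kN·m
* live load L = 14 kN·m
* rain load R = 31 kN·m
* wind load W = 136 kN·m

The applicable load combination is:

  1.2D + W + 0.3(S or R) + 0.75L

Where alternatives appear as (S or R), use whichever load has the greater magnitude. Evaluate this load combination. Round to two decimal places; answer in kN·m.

(S or R) → S = 157 kN·m.
1.2(41) + 1.0(136) + 0.3(157) + 0.75(14) = 49.20 + 136.00 + 47.10 + 10.50 = 242.80
M_u = 242.80 kN·m.

242.80 kN·m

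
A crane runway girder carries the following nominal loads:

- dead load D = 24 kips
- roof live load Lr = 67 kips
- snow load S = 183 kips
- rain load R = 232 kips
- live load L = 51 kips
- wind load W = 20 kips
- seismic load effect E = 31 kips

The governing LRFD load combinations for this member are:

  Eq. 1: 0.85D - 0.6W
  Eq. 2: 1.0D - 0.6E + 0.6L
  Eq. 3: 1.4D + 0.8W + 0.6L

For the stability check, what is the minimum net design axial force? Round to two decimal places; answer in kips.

8.40 kips

Eq. 1: 0.85(24) - 0.6(20) = 20.40 - 12.00 = 8.40
Eq. 2: 1.0(24) - 0.6(31) + 0.6(51) = 24.00 - 18.60 + 30.60 = 36.00
Eq. 3: 1.4(24) + 0.8(20) + 0.6(51) = 33.60 + 16.00 + 30.60 = 80.20
Combination 1 gives the minimum: 8.40 kips.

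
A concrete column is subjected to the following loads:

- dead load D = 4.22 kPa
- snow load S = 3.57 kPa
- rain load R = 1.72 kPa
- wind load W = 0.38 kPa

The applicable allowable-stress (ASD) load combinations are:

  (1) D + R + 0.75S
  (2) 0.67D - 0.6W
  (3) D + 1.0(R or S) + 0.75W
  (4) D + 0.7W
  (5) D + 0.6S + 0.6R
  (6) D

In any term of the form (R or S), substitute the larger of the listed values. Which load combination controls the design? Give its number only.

(R or S) → S = 3.57 kPa.
(1) 1.0(4.22) + 1.0(1.72) + 0.75(3.57) = 4.22 + 1.72 + 2.68 = 8.62
(2) 0.67(4.22) - 0.6(0.38) = 2.83 - 0.23 = 2.60
(3) 1.0(4.22) + 1.0(3.57) + 0.75(0.38) = 4.22 + 3.57 + 0.29 = 8.08
(4) 1.0(4.22) + 0.7(0.38) = 4.22 + 0.27 = 4.49
(5) 1.0(4.22) + 0.6(3.57) + 0.6(1.72) = 4.22 + 2.14 + 1.03 = 7.39
(6) 1.0(4.22) = 4.22
The largest value is 8.62 kPa from combination 1.

Combination 1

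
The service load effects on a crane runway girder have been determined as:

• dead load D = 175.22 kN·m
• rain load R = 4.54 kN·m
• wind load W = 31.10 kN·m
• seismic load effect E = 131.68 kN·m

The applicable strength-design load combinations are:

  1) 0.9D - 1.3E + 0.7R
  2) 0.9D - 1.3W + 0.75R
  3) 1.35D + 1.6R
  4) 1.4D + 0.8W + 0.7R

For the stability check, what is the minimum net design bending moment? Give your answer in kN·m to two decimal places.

1) 0.9(175.22) - 1.3(131.68) + 0.7(4.54) = -10.31
2) 0.9(175.22) - 1.3(31.10) + 0.75(4.54) = 120.67
3) 1.35(175.22) + 1.6(4.54) = 236.55 + 7.26 = 243.81
4) 1.4(175.22) + 0.8(31.10) + 0.7(4.54) = 245.31 + 24.88 + 3.18 = 273.37
Combination 1 gives the minimum: -10.31 kN·m.

-10.31 kN·m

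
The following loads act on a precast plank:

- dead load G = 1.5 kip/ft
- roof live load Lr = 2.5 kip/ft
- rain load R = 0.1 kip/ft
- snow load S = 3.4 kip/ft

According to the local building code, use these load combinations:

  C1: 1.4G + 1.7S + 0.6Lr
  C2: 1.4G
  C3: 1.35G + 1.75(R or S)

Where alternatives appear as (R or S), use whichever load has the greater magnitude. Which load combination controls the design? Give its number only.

(R or S) → S = 3.4 kip/ft.
C1: 1.4(1.5) + 1.7(3.4) + 0.6(2.5) = 2.10 + 5.78 + 1.50 = 9.38
C2: 1.4(1.5) = 2.10
C3: 1.35(1.5) + 1.75(3.4) = 2.03 + 5.95 = 7.98
The largest value is 9.38 kip/ft from combination 1.

Combination 1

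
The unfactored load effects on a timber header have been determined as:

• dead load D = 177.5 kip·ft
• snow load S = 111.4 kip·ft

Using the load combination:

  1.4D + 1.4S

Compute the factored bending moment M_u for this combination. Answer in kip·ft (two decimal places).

404.46 kip·ft

1.4(177.5) + 1.4(111.4) = 248.50 + 155.96 = 404.46
M_u = 404.46 kip·ft.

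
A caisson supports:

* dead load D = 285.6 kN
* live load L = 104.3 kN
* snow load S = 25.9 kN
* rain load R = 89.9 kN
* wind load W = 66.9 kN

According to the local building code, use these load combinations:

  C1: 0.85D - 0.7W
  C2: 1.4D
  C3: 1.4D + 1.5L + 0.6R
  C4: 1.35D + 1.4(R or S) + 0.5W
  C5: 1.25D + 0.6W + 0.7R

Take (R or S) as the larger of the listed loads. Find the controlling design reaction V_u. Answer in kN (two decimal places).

610.23 kN

(R or S) → R = 89.9 kN.
C1: 0.85(285.6) - 0.7(66.9) = 242.76 - 46.83 = 195.93
C2: 1.4(285.6) = 399.84
C3: 1.4(285.6) + 1.5(104.3) + 0.6(89.9) = 399.84 + 156.45 + 53.94 = 610.23
C4: 1.35(285.6) + 1.4(89.9) + 0.5(66.9) = 385.56 + 125.86 + 33.45 = 544.87
C5: 1.25(285.6) + 0.6(66.9) + 0.7(89.9) = 357.00 + 40.14 + 62.93 = 460.07
Maximum is from combination 3.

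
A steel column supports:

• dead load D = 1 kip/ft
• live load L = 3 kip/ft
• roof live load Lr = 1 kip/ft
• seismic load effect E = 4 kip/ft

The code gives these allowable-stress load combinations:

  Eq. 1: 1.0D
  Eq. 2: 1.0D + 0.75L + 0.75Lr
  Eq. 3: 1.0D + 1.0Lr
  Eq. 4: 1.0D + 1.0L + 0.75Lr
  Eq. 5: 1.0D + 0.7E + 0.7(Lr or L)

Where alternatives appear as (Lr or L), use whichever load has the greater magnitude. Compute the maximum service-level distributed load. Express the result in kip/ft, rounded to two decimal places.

5.90 kip/ft

(Lr or L) → L = 3 kip/ft.
Eq. 1: 1.0(1) = 1.00
Eq. 2: 1.0(1) + 0.75(3) + 0.75(1) = 1.00 + 2.25 + 0.75 = 4.00
Eq. 3: 1.0(1) + 1.0(1) = 1.00 + 1.00 = 2.00
Eq. 4: 1.0(1) + 1.0(3) + 0.75(1) = 1.00 + 3.00 + 0.75 = 4.75
Eq. 5: 1.0(1) + 0.7(4) + 0.7(3) = 1.00 + 2.80 + 2.10 = 5.90
Maximum is from combination 5.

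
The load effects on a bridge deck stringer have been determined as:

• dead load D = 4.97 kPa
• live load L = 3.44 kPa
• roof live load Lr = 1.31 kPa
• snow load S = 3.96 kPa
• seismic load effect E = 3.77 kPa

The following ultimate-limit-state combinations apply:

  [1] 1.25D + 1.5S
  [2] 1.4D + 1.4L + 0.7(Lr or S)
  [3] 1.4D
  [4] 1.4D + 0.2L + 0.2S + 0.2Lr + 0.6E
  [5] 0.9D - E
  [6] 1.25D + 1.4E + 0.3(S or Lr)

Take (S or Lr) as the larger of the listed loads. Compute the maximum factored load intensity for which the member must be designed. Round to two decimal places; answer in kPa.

(Lr or S) → S = 3.96 kPa; (S or Lr) → S = 3.96 kPa.
[1] 1.25(4.97) + 1.5(3.96) = 12.15
[2] 1.4(4.97) + 1.4(3.44) + 0.7(3.96) = 14.55
[3] 1.4(4.97) = 6.96
[4] 1.4(4.97) + 0.2(3.44) + 0.2(3.96) + 0.2(1.31) + 0.6(3.77) = 10.96
[5] 0.9(4.97) - 1.0(3.77) = 0.70
[6] 1.25(4.97) + 1.4(3.77) + 0.3(3.96) = 12.68
Maximum is from combination 2.

14.55 kPa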